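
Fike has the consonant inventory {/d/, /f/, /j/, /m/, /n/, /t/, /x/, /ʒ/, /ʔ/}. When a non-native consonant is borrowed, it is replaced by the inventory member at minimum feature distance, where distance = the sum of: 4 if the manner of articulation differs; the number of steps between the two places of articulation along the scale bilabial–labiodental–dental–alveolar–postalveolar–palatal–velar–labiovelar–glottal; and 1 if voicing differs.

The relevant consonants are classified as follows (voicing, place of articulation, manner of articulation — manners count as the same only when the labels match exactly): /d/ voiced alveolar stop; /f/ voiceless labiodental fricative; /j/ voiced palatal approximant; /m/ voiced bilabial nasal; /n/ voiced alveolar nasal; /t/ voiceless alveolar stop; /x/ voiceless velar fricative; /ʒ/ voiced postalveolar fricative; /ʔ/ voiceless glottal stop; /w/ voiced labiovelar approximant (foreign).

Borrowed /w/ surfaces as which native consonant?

j

/j/ is closest: same manner (approximant), place distance 2 (labiovelar→palatal), same voicing; total 2. Next closest is /x/ at distance 6.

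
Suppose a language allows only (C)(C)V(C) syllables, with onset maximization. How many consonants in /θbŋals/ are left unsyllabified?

2

The consonants /θ/, /s/ cannot be parsed into a legal (C)(C)V(C) syllable (at most one coda consonant is licensed; onsets may contain at most 2 consonants).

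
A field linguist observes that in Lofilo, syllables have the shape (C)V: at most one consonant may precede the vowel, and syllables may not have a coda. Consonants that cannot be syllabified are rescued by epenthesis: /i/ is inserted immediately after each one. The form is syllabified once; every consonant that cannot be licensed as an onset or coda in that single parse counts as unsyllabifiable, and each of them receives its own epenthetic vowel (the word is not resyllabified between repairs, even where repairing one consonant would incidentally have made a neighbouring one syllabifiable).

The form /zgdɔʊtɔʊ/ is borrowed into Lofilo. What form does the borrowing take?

zigidɔʊtɔʊ

The consonants /z/, /g/ cannot be parsed into a legal (C)V syllable (no codas are permitted; onsets are limited to one consonant).
Each unlicensed consonant becomes the onset of a new syllable: /z/ → /zi/, /g/ → /gi/.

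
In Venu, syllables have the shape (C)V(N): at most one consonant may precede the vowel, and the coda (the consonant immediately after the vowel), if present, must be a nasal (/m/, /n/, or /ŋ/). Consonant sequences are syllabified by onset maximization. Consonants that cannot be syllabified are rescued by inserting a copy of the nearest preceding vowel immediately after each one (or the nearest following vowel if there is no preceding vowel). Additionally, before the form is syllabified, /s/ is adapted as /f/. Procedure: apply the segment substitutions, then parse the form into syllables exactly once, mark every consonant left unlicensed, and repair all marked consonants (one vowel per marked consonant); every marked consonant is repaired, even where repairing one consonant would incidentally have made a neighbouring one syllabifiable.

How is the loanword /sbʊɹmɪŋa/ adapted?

fʊbʊɹʊmɪŋa

Substitution: /s/ → /f/, giving /fbʊɹmɪŋa/.
The consonants /f/, /ɹ/ cannot be parsed into a legal (C)V(N) syllable (only a nasal (/m/, /n/, or /ŋ/) is licensed in coda position; onsets are limited to one consonant).
Inserting the epenthetic vowel yields /f/ → /fʊ/, /ɹ/ → /ɹʊ/.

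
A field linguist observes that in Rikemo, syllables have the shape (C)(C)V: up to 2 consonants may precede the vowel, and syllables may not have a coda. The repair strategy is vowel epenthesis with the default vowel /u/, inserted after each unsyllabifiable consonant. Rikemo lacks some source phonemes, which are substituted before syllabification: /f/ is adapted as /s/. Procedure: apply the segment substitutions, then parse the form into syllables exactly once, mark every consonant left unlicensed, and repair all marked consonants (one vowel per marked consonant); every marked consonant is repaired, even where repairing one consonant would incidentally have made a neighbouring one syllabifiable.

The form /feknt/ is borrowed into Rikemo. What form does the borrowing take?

sekunutu

Substitution: /f/ → /s/, giving /seknt/.
Syllabifying with onset maximization leaves /k/, /n/, /t/ stranded (no codas are permitted; onsets may contain at most 2 consonants).
Epenthesis after each stranded consonant: /k/ → /ku/, /n/ → /nu/, /t/ → /tu/.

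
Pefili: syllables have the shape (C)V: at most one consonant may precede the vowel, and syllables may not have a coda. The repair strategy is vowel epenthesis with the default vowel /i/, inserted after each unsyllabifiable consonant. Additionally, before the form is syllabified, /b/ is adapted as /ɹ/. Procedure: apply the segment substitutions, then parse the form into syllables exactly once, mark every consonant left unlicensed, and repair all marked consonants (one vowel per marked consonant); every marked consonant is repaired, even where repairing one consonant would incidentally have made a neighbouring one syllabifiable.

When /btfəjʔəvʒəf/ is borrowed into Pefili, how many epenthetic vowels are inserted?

5

After substitution the input is /ɹtfəjʔəvʒəf/.
The unsyllabifiable consonants are /ɹ/, /t/, /j/, /v/, /f/; each receives one epenthetic vowel.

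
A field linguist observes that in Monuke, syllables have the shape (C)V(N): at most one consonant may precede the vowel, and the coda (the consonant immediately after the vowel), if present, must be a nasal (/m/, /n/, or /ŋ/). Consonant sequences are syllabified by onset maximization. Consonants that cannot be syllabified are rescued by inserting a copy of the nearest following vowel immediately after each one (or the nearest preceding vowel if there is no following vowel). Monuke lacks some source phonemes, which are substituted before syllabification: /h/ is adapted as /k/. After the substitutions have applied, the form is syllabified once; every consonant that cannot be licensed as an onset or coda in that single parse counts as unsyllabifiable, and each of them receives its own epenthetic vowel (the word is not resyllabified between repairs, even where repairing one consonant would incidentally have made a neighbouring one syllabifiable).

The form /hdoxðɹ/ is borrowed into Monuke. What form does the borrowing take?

Substitution: /h/ → /k/, giving /kdoxðɹ/.
Under (C)V(N), the unsyllabifiable consonants are /k/, /x/, /ð/, /ɹ/ (only a nasal (/m/, /n/, or /ŋ/) is licensed in coda position; onsets are limited to one consonant).
Each unlicensed consonant becomes the onset of a new syllable: /k/ → /ko/, /x/ → /xo/, /ð/ → /ðo/, /ɹ/ → /ɹo/.

kodoxoðoɹo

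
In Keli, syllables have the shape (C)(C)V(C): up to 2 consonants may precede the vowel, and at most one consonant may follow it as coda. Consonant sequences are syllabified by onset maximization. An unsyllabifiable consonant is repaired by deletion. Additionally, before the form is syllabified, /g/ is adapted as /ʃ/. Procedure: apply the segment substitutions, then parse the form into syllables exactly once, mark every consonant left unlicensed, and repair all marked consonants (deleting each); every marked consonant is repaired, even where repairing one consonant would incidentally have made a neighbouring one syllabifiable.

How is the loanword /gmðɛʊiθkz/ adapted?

Substitution: /g/ → /ʃ/, giving /ʃmðɛʊiθkz/.
The consonants /ʃ/, /k/, /z/ cannot be parsed into a legal (C)(C)V(C) syllable (at most one coda consonant is licensed; onsets may contain at most 2 consonants).
Deletion applies to /ʃ/, /k/, /z/.

mðɛʊiθ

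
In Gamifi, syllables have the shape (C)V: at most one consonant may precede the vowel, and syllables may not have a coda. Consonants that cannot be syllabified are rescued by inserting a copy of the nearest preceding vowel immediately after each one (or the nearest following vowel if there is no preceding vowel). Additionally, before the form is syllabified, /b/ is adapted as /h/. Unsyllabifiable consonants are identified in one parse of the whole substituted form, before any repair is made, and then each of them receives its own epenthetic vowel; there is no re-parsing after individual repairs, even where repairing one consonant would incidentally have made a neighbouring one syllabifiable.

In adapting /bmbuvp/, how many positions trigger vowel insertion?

4

After substitution the input is /hmhuvp/.
The unsyllabifiable consonants are /h/, /m/, /v/, /p/; each receives one epenthetic vowel.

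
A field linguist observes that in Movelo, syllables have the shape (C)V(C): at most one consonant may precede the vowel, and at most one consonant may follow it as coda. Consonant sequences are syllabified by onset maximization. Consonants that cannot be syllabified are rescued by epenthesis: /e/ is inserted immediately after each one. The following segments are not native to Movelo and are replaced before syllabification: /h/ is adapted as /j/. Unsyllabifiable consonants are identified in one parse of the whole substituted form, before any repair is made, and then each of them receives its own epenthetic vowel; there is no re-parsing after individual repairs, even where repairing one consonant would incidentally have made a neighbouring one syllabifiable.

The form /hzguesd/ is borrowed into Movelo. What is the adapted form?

jezeguesde

Substitution: /h/ → /j/, giving /jzguesd/.
Syllabifying with onset maximization leaves /j/, /z/, /d/ stranded (at most one coda consonant is licensed; onsets are limited to one consonant).
Epenthesis after each stranded consonant: /j/ → /je/, /z/ → /ze/, /d/ → /de/.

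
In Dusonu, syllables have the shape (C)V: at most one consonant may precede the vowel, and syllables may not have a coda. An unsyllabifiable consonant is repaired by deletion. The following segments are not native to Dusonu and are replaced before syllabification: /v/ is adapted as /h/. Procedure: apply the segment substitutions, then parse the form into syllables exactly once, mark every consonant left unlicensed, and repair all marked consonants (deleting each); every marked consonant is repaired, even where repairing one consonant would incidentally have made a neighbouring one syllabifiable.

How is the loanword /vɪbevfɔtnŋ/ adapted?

hɪbefɔ

Substitution: /v/ → /h/, giving /hɪbehfɔtnŋ/.
Under (C)V, the unsyllabifiable consonants are /h/, /t/, /n/, /ŋ/ (no codas are permitted; onsets are limited to one consonant).
Deletion applies to /h/, /t/, /n/, /ŋ/.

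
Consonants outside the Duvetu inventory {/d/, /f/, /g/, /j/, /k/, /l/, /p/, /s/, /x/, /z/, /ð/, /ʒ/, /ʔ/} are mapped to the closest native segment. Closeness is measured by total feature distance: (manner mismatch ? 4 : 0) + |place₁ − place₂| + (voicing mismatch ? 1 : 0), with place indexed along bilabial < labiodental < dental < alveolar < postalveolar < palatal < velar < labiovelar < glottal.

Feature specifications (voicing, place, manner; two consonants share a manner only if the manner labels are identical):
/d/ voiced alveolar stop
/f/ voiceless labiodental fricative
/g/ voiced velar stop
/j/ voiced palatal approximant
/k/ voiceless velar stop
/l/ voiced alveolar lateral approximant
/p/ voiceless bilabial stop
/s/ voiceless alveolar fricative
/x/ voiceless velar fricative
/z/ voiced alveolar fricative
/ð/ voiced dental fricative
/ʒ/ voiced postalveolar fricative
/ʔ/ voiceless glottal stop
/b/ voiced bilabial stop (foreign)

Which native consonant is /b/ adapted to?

p

/p/ is closest: same manner (stop), place distance 0 (bilabial→bilabial), voicing differs (+1); total 1. Next closest is /d/ at distance 3.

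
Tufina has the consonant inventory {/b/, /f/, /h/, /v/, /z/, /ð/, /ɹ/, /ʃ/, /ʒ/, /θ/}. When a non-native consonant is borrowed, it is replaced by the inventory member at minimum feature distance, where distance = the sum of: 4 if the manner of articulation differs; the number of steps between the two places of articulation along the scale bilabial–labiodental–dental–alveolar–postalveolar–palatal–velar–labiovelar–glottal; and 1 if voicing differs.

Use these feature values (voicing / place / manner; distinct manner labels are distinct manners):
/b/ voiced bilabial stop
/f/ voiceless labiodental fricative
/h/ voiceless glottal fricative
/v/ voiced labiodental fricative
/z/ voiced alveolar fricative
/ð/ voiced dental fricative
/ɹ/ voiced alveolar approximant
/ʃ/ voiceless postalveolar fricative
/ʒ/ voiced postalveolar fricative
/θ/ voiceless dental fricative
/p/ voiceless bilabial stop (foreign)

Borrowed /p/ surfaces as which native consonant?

b

/b/ is closest: same manner (stop), place distance 0 (bilabial→bilabial), voicing differs (+1); total 1. Next closest is /f/ at distance 5.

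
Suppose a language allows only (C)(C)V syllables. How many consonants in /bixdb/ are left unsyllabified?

Under (C)(C)V, the unsyllabifiable consonants are /x/, /d/, /b/ (no codas are permitted; onsets may contain at most 2 consonants).

3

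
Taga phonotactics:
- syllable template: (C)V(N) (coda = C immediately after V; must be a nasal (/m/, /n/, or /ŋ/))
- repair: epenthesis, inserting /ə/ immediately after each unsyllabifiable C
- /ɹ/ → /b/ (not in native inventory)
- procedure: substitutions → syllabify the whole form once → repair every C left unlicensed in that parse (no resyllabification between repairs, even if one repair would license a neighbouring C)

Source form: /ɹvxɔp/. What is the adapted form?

Substitution: /ɹ/ → /b/, giving /bvxɔp/.
The consonants /b/, /v/, /p/ cannot be parsed into a legal (C)V(N) syllable (only a nasal (/m/, /n/, or /ŋ/) is licensed in coda position; onsets are limited to one consonant).
Each unlicensed consonant becomes the onset of a new syllable: /b/ → /bə/, /v/ → /və/, /p/ → /pə/.

bəvəxɔpə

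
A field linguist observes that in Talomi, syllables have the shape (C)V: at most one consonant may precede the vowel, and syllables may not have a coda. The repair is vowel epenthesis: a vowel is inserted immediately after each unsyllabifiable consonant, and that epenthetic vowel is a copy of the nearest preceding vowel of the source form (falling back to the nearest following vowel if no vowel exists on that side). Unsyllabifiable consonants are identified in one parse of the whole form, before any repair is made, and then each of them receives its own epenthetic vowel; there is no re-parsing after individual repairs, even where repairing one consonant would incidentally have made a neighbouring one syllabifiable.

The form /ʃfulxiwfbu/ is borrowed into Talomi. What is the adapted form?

ʃufuluxiwifibu

The consonants /ʃ/, /l/, /w/, /f/ cannot be parsed into a legal (C)V syllable (no codas are permitted; onsets are limited to one consonant).
Inserting the epenthetic vowel yields /ʃ/ → /ʃu/, /l/ → /lu/, /w/ → /wi/, /f/ → /fi/.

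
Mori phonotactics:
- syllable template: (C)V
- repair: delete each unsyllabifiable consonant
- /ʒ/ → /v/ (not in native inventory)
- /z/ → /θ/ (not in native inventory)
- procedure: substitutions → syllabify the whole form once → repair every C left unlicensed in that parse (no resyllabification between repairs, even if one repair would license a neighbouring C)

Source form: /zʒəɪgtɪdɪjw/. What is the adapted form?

vəɪtɪdɪ

Substitution: /z/ → /θ/, /ʒ/ → /v/, giving /θvəɪgtɪdɪjw/.
Under (C)V, the unsyllabifiable consonants are /θ/, /g/, /j/, /w/ (no codas are permitted; onsets are limited to one consonant).
Deletion applies to /θ/, /g/, /j/, /w/.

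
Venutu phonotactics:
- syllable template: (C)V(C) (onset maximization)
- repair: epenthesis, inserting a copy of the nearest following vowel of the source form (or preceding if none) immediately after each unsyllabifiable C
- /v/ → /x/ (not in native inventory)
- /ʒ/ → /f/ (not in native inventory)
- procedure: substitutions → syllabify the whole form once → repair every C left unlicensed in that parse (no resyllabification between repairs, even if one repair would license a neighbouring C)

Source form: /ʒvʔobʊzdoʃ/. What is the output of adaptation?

foxoʔobʊzdoʃ

Substitution: /ʒ/ → /f/, /v/ → /x/, giving /fxʔobʊzdoʃ/.
Syllabifying with onset maximization leaves /f/, /x/ stranded (at most one coda consonant is licensed; onsets are limited to one consonant).
Inserting the epenthetic vowel yields /f/ → /fo/, /x/ → /xo/.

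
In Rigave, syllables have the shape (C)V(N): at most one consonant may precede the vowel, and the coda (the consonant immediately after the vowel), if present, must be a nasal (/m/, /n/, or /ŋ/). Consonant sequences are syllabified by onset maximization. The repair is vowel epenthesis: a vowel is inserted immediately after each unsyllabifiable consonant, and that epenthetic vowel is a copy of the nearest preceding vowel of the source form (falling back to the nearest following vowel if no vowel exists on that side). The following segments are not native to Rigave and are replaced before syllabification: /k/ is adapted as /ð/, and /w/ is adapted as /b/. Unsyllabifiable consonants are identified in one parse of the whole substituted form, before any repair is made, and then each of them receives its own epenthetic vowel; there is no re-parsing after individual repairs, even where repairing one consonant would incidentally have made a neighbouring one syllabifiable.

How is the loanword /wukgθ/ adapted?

buðuguθu

Substitution: /w/ → /b/, /k/ → /ð/, giving /buðgθ/.
Under (C)V(N), the unsyllabifiable consonants are /ð/, /g/, /θ/ (only a nasal (/m/, /n/, or /ŋ/) is licensed in coda position; onsets are limited to one consonant).
Inserting the epenthetic vowel yields /ð/ → /ðu/, /g/ → /gu/, /θ/ → /θu/.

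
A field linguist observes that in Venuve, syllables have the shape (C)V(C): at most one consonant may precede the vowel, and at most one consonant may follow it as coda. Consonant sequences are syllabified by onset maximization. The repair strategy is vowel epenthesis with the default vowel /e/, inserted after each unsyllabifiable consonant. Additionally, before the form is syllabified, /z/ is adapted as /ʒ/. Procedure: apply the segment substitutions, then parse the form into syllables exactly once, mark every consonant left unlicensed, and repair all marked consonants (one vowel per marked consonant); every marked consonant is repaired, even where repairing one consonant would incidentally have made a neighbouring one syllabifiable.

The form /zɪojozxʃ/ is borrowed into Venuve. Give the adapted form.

ʒɪojoʒxeʃe

Substitution: /z/ → /ʒ/, giving /ʒɪojoʒxʃ/.
Under (C)V(C), the unsyllabifiable consonants are /x/, /ʃ/ (at most one coda consonant is licensed; onsets are limited to one consonant).
Inserting the epenthetic vowel yields /x/ → /xe/, /ʃ/ → /ʃe/.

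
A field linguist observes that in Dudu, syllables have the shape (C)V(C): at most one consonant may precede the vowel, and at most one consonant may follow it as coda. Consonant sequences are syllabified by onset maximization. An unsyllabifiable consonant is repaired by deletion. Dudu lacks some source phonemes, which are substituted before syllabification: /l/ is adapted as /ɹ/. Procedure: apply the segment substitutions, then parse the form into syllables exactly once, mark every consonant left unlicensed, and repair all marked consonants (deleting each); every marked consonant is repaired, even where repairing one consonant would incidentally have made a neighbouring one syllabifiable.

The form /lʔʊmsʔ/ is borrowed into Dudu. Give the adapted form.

Substitution: /l/ → /ɹ/, giving /ɹʔʊmsʔ/.
Syllabifying with onset maximization leaves /ɹ/, /s/, /ʔ/ stranded (at most one coda consonant is licensed; onsets are limited to one consonant).
Deleting the stranded consonants removes /ɹ/, /s/, /ʔ/.

ʔʊm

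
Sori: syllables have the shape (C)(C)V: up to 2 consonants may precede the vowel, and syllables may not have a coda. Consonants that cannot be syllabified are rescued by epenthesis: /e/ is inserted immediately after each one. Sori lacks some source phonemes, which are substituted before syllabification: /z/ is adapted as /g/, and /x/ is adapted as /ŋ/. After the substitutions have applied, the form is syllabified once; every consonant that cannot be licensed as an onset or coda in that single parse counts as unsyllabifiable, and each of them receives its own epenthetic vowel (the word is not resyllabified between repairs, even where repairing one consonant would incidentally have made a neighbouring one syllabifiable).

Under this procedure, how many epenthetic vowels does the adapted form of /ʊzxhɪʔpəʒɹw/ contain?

After substitution the input is /ʊgŋhɪʔpəʒɹw/.
The unsyllabifiable consonants are /g/, /ʒ/, /ɹ/, /w/; each receives one epenthetic vowel.

4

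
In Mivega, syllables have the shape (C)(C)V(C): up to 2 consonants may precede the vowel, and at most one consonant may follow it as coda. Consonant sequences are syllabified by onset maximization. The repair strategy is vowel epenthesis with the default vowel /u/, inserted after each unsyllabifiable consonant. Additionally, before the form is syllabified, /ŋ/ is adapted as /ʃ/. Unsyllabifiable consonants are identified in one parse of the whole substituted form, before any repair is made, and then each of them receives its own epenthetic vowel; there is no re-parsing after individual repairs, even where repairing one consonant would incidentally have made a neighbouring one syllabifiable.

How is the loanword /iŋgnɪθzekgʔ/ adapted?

iʃgnɪθzekguʔu

Substitution: /ŋ/ → /ʃ/, giving /iʃgnɪθzekgʔ/.
Syllabifying with onset maximization leaves /g/, /ʔ/ stranded (at most one coda consonant is licensed; onsets may contain at most 2 consonants).
Epenthesis after each stranded consonant: /g/ → /gu/, /ʔ/ → /ʔu/.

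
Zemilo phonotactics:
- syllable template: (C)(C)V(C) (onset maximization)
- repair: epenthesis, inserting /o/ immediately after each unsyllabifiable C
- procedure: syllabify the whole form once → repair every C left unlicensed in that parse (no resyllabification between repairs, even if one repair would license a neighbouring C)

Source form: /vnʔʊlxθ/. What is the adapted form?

The consonants /v/, /x/, /θ/ cannot be parsed into a legal (C)(C)V(C) syllable (at most one coda consonant is licensed; onsets may contain at most 2 consonants).
Inserting the epenthetic vowel yields /v/ → /vo/, /x/ → /xo/, /θ/ → /θo/.

vonʔʊlxoθo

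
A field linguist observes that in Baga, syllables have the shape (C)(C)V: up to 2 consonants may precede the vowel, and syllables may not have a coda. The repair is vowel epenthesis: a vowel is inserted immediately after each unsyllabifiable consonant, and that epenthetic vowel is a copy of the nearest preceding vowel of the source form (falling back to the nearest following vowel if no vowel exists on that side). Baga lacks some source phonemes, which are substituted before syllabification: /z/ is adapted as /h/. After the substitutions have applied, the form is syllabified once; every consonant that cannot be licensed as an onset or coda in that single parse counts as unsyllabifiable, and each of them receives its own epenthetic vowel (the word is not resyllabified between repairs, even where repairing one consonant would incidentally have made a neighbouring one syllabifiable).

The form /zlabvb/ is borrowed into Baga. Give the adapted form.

Substitution: /z/ → /h/, giving /hlabvb/.
The consonants /b/, /v/, /b/ cannot be parsed into a legal (C)(C)V syllable (no codas are permitted; onsets may contain at most 2 consonants).
Each unlicensed consonant becomes the onset of a new syllable: /b/ → /ba/, /v/ → /va/, /b/ → /ba/.

hlabavaba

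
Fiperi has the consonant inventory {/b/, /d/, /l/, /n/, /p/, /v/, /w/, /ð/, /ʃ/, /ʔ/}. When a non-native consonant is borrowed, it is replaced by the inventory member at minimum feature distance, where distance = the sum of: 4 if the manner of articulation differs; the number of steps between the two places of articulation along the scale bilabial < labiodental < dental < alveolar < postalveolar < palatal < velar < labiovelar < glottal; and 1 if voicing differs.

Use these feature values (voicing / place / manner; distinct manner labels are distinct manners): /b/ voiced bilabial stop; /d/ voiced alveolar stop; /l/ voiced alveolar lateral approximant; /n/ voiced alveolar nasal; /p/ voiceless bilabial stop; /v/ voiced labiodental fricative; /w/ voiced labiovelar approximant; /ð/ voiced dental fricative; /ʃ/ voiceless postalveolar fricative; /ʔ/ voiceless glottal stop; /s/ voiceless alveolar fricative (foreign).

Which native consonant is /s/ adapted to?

ʃ

/ʃ/ is closest: same manner (fricative), place distance 1 (alveolar→postalveolar), same voicing; total 1. Next closest is /ð/ at distance 2.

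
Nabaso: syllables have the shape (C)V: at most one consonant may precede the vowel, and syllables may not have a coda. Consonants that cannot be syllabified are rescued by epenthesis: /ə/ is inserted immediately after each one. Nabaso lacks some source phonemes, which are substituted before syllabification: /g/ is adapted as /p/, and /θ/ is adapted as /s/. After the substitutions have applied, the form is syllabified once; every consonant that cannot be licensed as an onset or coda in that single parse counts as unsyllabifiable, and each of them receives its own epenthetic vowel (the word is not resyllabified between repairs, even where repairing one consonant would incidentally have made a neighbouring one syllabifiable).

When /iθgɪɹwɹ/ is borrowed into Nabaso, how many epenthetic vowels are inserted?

4

After substitution the input is /ispɪɹwɹ/.
The unsyllabifiable consonants are /s/, /ɹ/, /w/, /ɹ/; each receives one epenthetic vowel.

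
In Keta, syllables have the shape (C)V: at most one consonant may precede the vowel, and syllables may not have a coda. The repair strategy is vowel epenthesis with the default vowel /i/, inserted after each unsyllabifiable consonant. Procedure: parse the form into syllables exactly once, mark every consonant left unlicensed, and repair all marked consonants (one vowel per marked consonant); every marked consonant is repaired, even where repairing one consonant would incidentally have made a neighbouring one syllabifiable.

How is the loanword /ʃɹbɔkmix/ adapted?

ʃiɹibɔkimixi

Syllabifying with onset maximization leaves /ʃ/, /ɹ/, /k/, /x/ stranded (no codas are permitted; onsets are limited to one consonant).
Inserting the epenthetic vowel yields /ʃ/ → /ʃi/, /ɹ/ → /ɹi/, /k/ → /ki/, /x/ → /xi/.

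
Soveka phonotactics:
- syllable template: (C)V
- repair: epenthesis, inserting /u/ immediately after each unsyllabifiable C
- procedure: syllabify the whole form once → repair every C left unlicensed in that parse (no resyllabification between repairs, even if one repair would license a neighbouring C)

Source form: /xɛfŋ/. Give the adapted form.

The consonants /f/, /ŋ/ cannot be parsed into a legal (C)V syllable (no codas are permitted; onsets are limited to one consonant).
Each unlicensed consonant becomes the onset of a new syllable: /f/ → /fu/, /ŋ/ → /ŋu/.

xɛfuŋu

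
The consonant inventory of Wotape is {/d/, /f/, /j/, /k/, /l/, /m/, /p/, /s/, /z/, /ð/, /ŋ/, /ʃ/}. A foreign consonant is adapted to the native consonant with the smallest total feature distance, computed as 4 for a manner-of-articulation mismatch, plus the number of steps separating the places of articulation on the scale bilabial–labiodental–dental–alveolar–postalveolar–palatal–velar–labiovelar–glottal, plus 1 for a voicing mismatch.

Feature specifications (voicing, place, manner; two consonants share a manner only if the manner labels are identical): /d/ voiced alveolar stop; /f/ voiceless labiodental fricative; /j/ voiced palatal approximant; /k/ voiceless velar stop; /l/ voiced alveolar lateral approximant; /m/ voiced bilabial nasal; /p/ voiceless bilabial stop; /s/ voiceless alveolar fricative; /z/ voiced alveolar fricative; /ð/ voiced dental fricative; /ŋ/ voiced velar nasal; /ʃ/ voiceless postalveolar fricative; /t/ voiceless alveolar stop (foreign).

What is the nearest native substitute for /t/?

/d/ is closest: same manner (stop), place distance 0 (alveolar→alveolar), voicing differs (+1); total 1. Next closest is /k/ at distance 3.

d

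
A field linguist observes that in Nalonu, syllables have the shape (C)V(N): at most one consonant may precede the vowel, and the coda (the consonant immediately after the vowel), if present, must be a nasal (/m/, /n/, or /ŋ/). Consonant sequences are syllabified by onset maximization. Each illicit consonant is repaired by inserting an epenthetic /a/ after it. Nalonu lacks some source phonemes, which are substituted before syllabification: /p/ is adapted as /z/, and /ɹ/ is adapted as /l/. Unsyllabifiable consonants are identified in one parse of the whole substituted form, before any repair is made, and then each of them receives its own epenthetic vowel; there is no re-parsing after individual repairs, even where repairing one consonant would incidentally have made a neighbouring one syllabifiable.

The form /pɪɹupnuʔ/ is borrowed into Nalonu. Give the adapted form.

zɪluzanuʔa

Substitution: /p/ → /z/, /ɹ/ → /l/, giving /zɪluznuʔ/.
The consonants /z/, /ʔ/ cannot be parsed into a legal (C)V(N) syllable (only a nasal (/m/, /n/, or /ŋ/) is licensed in coda position; onsets are limited to one consonant).
Epenthesis after each stranded consonant: /z/ → /za/, /ʔ/ → /ʔa/.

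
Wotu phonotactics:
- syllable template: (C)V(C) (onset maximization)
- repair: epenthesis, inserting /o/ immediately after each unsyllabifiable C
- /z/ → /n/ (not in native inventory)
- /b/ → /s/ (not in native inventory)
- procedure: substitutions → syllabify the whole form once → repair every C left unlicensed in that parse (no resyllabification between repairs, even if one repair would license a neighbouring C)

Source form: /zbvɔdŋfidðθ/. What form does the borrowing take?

nosovɔdŋofidðoθo

Substitution: /z/ → /n/, /b/ → /s/, giving /nsvɔdŋfidðθ/.
Syllabifying with onset maximization leaves /n/, /s/, /ŋ/, /ð/, /θ/ stranded (at most one coda consonant is licensed; onsets are limited to one consonant).
Each unlicensed consonant becomes the onset of a new syllable: /n/ → /no/, /s/ → /so/, /ŋ/ → /ŋo/, /ð/ → /ðo/, /θ/ → /θo/.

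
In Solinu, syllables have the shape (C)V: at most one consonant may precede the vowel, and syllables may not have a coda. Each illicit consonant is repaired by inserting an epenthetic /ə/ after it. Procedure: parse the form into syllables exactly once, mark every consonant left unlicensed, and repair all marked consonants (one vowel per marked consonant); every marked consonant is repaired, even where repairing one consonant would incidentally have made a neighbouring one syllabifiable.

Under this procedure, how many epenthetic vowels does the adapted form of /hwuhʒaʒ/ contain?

3

The unsyllabifiable consonants are /h/, /h/, /ʒ/; each receives one epenthetic vowel.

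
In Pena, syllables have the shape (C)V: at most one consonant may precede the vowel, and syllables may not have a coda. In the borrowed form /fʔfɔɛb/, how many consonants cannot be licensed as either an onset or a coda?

The consonants /f/, /ʔ/, /b/ cannot be parsed into a legal (C)V syllable (no codas are permitted; onsets are limited to one consonant).

3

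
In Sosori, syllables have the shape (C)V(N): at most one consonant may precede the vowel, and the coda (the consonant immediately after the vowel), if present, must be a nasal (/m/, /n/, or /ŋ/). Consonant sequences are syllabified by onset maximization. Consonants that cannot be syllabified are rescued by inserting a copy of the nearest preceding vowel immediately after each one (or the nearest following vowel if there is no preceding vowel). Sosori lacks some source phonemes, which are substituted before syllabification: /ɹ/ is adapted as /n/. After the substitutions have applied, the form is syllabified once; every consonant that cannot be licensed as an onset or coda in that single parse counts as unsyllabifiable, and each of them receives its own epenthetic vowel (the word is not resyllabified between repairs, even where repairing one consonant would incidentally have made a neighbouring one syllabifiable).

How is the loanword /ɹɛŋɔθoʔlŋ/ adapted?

nɛŋɔθoʔoloŋo

Substitution: /ɹ/ → /n/, giving /nɛŋɔθoʔlŋ/.
Under (C)V(N), the unsyllabifiable consonants are /ʔ/, /l/, /ŋ/ (only a nasal (/m/, /n/, or /ŋ/) is licensed in coda position; onsets are limited to one consonant).
Each unlicensed consonant becomes the onset of a new syllable: /ʔ/ → /ʔo/, /l/ → /lo/, /ŋ/ → /ŋo/.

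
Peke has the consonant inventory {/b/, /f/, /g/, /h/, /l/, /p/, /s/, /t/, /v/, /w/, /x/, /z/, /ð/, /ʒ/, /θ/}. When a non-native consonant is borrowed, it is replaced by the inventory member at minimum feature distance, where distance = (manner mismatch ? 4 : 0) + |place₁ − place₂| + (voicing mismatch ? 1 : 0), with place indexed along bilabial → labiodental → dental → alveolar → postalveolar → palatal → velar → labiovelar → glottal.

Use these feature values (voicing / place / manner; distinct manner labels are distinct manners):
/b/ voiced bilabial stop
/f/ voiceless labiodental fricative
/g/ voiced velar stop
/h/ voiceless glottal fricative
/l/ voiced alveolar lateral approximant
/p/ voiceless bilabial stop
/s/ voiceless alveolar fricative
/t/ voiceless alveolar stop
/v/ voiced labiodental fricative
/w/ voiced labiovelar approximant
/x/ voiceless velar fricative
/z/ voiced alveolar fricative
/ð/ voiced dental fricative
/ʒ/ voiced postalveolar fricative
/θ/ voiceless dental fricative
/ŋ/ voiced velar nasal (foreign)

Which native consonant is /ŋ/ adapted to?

g

/g/ is closest: manner differs (nasal→stop, +4), place distance 0 (velar→velar), same voicing; total 4. Next closest is /w/ at distance 5.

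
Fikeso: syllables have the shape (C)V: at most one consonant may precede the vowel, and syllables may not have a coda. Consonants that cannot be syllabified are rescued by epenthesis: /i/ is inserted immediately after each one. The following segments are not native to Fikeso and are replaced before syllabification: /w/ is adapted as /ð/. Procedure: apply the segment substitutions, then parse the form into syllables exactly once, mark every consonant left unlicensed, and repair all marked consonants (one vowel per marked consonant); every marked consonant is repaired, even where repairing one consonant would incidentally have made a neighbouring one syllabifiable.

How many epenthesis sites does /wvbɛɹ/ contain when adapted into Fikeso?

3

After substitution the input is /ðvbɛɹ/.
The unsyllabifiable consonants are /ð/, /v/, /ɹ/; each receives one epenthetic vowel.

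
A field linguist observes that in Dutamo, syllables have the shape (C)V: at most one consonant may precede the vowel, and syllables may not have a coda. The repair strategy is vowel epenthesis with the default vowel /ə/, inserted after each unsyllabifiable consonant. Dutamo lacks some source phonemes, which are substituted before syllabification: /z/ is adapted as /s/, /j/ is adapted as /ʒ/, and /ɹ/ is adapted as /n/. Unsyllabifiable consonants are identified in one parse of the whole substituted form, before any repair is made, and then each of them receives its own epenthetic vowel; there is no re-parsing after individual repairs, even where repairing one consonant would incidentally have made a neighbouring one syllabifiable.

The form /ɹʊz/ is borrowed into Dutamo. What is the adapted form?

nʊsə

Substitution: /ɹ/ → /n/, /z/ → /s/, giving /nʊs/.
Syllabifying with onset maximization leaves /s/ stranded (no codas are permitted; onsets are limited to one consonant).
Inserting the epenthetic vowel yields /s/ → /sə/.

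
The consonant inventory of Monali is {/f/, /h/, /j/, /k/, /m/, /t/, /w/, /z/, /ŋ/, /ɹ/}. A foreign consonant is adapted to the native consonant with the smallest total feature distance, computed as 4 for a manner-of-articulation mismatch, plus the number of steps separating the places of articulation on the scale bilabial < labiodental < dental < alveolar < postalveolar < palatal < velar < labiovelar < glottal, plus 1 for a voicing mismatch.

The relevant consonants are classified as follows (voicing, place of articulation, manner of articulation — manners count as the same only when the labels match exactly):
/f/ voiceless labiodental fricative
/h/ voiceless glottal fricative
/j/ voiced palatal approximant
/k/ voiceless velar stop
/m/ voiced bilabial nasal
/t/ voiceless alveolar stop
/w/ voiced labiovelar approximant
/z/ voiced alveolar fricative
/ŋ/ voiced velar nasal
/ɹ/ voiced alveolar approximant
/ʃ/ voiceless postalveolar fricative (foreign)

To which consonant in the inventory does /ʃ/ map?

z

/z/ is closest: same manner (fricative), place distance 1 (postalveolar→alveolar), voicing differs (+1); total 2. Next closest is /f/ at distance 3.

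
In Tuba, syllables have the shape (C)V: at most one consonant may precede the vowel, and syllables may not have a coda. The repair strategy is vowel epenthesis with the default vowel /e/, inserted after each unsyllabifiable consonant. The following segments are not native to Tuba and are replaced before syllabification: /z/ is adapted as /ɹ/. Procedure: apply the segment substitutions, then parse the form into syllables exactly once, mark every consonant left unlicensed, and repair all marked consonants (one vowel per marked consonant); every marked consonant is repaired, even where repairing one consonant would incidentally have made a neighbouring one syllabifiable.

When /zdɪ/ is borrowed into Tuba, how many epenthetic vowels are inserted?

After substitution the input is /ɹdɪ/.
The unsyllabifiable consonants are /ɹ/; each receives one epenthetic vowel.

1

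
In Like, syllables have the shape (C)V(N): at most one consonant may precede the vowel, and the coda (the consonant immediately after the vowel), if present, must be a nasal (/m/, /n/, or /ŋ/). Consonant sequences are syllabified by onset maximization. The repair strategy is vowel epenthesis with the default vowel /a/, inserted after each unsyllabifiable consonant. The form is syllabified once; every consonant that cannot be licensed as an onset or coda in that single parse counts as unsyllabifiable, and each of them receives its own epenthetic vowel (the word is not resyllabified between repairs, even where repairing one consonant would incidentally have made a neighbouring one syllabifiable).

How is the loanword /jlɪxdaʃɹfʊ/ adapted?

jalɪxadaʃaɹafʊ

Syllabifying with onset maximization leaves /j/, /x/, /ʃ/, /ɹ/ stranded (only a nasal (/m/, /n/, or /ŋ/) is licensed in coda position; onsets are limited to one consonant).
Each unlicensed consonant becomes the onset of a new syllable: /j/ → /ja/, /x/ → /xa/, /ʃ/ → /ʃa/, /ɹ/ → /ɹa/.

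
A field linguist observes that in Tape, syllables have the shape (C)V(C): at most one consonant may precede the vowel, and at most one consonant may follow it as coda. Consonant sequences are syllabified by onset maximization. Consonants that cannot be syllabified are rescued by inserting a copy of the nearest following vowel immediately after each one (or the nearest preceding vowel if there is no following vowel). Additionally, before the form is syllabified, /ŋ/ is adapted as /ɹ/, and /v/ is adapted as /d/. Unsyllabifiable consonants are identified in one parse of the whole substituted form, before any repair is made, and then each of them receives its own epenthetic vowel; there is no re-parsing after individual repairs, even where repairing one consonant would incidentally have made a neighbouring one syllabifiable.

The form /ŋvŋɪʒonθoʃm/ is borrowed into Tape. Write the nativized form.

ɹɪdɪɹɪʒonθoʃmo

Substitution: /ŋ/ → /ɹ/, /v/ → /d/, giving /ɹdɹɪʒonθoʃm/.
Syllabifying with onset maximization leaves /ɹ/, /d/, /m/ stranded (at most one coda consonant is licensed; onsets are limited to one consonant).
Each unlicensed consonant becomes the onset of a new syllable: /ɹ/ → /ɹɪ/, /d/ → /dɪ/, /m/ → /mo/.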